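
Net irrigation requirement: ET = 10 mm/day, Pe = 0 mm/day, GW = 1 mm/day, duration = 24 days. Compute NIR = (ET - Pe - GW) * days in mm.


Daily deficit = ET - Pe - GW = 10 - 0 - 1 = 9 mm/day
NIR = 9 * 24 = 216 mm

216.0000 mm


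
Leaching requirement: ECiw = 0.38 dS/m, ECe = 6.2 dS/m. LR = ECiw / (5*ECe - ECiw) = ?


LR = ECiw / (5*ECe - ECiw)
LR = 0.38 / (5*6.2 - 0.38)
LR = 0.38 / 30.6200

0.0124


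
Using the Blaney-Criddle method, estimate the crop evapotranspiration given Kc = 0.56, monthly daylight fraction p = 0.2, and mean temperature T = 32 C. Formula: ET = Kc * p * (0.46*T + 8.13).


ET = Kc * p * (0.46*T + 8.13)
ET = 0.56 * 0.2 * (0.46*32 + 8.13)
ET = 0.56 * 0.2 * 22.8500

2.5592 mm/day


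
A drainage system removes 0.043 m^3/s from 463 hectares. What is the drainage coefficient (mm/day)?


DC = Q * 86400 / (A * 10000) * 1000
DC = 0.043 * 86400 / (463 * 10000) * 1000
DC = 3715200.0000 / 4630000

0.8024 mm/day


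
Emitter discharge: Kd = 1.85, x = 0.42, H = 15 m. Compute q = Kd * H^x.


q = Kd * H^x = 1.85 * 15^0.42 = 1.85 * 3.118590

5.7694 L/h


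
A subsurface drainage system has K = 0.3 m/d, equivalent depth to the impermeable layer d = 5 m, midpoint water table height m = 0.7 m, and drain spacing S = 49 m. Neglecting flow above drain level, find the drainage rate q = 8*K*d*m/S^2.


q = 8*K*d*m/S^2
q = 8*0.3*5*0.7/49^2
q = 8.4000 / 2401

0.0035 m/d


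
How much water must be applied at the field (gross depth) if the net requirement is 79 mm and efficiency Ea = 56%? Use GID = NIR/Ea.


Ea = 56% = 0.56
GID = NIR / Ea = 79 / 0.56 = 141.0714 mm

141.0714 mm


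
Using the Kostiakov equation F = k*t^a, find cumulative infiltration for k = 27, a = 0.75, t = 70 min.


F = k * t^a = 27 * 70^0.75
F = 27 * 24.200455

653.4123 mm


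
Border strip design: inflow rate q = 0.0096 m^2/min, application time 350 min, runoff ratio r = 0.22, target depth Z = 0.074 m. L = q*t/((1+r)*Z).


L = q*t/((1+r)*Z)
L = 0.0096*350/((1+0.22)*0.074)
L = 3.36/0.09028

37.2175 m


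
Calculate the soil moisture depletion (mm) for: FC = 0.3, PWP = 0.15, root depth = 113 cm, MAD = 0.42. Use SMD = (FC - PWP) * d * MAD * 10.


SMD = (FC - PWP) * d * MAD * 10
SMD = (0.3 - 0.15) * 113 * 0.42 * 10
SMD = 0.1500 * 113 * 0.42 * 10

71.1900 mm


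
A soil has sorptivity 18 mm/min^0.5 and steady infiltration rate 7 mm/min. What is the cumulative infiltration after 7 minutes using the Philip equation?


F = S*sqrt(t) + A*t
F = 18*sqrt(7) + 7*7
F = 18*2.645751 + 49

96.6235 mm


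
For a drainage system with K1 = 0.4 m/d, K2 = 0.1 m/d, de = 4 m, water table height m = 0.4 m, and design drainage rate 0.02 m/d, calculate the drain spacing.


S^2 = 8*K2*de*m/q + 4*K1*m^2/q
S^2 = 8*0.1*4*0.4/0.02 + 4*0.4*0.4^2/0.02
S = sqrt(76.8000)

8.7636 m


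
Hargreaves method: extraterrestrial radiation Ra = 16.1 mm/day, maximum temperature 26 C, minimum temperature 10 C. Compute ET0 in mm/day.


Tmean = (Tmax + Tmin)/2 = (26 + 10)/2 = 18.0
ET0 = 0.0023 * 16.1 * (18.0 + 17.8) * sqrt(26 - 10)
ET0 = 0.0023 * 16.1 * 35.8 * 4.000000

5.3027 mm/day


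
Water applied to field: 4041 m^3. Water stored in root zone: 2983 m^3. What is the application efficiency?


Ea = V_root / V_field * 100 = 2983 / 4041 * 100 = 73.8184%

73.8184 %


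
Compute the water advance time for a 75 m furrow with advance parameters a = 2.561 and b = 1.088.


t = (L/a)^(1/b)
t = (75/2.561)^(1/1.088)
t = 29.285435^(1/1.088)

22.2857 min


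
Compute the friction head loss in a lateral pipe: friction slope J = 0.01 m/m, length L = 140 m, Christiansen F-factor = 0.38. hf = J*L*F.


hf = J * L * F = 0.01 * 140 * 0.38 = 0.5320 m

0.5320 m


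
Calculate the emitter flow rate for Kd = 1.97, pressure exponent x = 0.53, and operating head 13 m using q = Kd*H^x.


q = Kd * H^x = 1.97 * 13^0.53 = 1.97 * 3.893946

7.6711 L/h


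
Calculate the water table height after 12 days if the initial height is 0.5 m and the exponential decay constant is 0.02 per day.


m = m0 * exp(-k*t)
m = 0.5 * exp(-0.02 * 12)
m = 0.5 * exp(-0.2400)

0.3933 m


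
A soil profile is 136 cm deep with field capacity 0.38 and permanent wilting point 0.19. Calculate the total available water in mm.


AWC = (FC - PWP) * d * 10
AWC = (0.38 - 0.19) * 136 * 10
AWC = 0.1900 * 136 * 10

258.4000 mm


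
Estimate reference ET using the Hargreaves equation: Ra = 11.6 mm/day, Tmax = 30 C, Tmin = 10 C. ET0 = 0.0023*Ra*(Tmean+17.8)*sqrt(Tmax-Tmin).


Tmean = (Tmax + Tmin)/2 = (30 + 10)/2 = 20.0
ET0 = 0.0023 * 11.6 * (20.0 + 17.8) * sqrt(30 - 10)
ET0 = 0.0023 * 11.6 * 37.8 * 4.472136

4.5102 mm/day


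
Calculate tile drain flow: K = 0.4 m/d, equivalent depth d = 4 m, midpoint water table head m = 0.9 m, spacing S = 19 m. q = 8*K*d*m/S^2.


q = 8*K*d*m/S^2
q = 8*0.4*4*0.9/19^2
q = 11.5200 / 361

0.0319 m/d


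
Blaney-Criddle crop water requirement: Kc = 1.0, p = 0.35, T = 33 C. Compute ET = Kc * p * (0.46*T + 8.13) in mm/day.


ET = Kc * p * (0.46*T + 8.13)
ET = 1.0 * 0.35 * (0.46*33 + 8.13)
ET = 1.0 * 0.35 * 23.3100

8.1585 mm/day


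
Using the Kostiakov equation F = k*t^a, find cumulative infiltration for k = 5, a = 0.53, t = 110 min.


F = k * t^a = 5 * 110^0.53
F = 5 * 12.076418

60.3821 mm


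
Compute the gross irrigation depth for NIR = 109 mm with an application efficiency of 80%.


Ea = 80% = 0.8
GID = NIR / Ea = 109 / 0.8 = 136.2500 mm

136.2500 mm


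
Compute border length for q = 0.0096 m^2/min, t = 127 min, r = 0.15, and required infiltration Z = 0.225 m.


L = q*t/((1+r)*Z)
L = 0.0096*127/((1+0.15)*0.225)
L = 1.2192/0.25875

4.7119 m


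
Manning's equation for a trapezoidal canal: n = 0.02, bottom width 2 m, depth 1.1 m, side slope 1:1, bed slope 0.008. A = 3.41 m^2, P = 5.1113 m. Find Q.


R = A/P = 3.41/5.1113 = 0.667149
Q = (1/0.02) * 3.41 * 0.667149^(2/3) * 0.008^0.5

11.6435 m^3/s


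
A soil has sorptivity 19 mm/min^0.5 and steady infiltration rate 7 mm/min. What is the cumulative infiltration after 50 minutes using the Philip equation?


F = S*sqrt(t) + A*t
F = 19*sqrt(50) + 7*50
F = 19*7.071068 + 350

484.3503 mm


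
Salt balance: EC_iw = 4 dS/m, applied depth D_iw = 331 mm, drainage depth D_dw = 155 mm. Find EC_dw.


EC_dw = EC_iw * D_iw / D_dw
EC_dw = 4 * 331 / 155
EC_dw = 1324 / 155

8.5419 dS/m


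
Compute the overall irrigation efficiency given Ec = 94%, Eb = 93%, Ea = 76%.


Ec = 0.94, Eb = 0.93, Ea = 0.76
E = 0.94 * 0.93 * 0.76 * 100 = 66.4392%

66.4392 %


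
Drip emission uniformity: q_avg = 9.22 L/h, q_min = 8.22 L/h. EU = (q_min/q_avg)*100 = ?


EU = (q_min/q_avg)*100 = (8.22/9.22)*100 = 89.1540%

89.1540 %


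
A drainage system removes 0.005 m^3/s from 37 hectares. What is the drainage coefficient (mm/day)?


DC = Q * 86400 / (A * 10000) * 1000
DC = 0.005 * 86400 / (37 * 10000) * 1000
DC = 432000.0000 / 370000

1.1676 mm/day


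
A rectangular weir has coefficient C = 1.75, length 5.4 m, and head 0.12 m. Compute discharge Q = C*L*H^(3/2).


Q = C * L * H^(3/2) = 1.75 * 5.4 * 0.12^1.5 = 1.75 * 5.4 * 0.041569

0.3928 m^3/s


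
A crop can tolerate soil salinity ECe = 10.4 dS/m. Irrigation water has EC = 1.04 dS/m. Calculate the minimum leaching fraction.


LR = ECiw / (5*ECe - ECiw)
LR = 1.04 / (5*10.4 - 1.04)
LR = 1.04 / 50.9600

0.0204


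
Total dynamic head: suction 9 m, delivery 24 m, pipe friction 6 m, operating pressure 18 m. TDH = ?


TDH = Hs + Hd + hf + Hp = 9 + 24 + 6 + 18 = 57

57 m


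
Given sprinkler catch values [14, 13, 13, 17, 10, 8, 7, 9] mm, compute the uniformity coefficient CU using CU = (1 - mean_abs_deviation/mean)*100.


mean = 11.375000 mm
MAD = 2.875000 mm
CU = (1 - 2.875000/11.375000)*100

74.7253 %


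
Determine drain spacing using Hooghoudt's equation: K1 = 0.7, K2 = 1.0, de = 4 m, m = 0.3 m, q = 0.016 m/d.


S^2 = 8*K2*de*m/q + 4*K1*m^2/q
S^2 = 8*1.0*4*0.3/0.016 + 4*0.7*0.3^2/0.016
S = sqrt(615.7500)

24.8143 m


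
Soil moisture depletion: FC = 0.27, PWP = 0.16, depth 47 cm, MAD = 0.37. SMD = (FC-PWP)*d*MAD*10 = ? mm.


SMD = (FC - PWP) * d * MAD * 10
SMD = (0.27 - 0.16) * 47 * 0.37 * 10
SMD = 0.1100 * 47 * 0.37 * 10

19.1290 mm


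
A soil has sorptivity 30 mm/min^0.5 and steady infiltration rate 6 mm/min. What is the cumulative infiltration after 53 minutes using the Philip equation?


F = S*sqrt(t) + A*t
F = 30*sqrt(53) + 6*53
F = 30*7.280110 + 318

536.4033 mm


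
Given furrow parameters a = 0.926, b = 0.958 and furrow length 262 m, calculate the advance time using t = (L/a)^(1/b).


t = (L/a)^(1/b)
t = (262/0.926)^(1/0.958)
t = 282.937365^(1/0.958)

362.3896 min


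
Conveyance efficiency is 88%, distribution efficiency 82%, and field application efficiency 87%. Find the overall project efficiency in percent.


Ec = 0.88, Eb = 0.82, Ea = 0.87
E = 0.88 * 0.82 * 0.87 * 100 = 62.7792%

62.7792 %


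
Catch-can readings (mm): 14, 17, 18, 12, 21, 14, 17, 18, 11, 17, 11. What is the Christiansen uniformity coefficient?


mean = 15.454545 mm
MAD = 2.776860 mm
CU = (1 - 2.776860/15.454545)*100

82.0321 %


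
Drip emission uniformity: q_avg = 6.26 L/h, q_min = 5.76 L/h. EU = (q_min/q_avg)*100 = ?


EU = (q_min/q_avg)*100 = (5.76/6.26)*100 = 92.0128%

92.0128 %


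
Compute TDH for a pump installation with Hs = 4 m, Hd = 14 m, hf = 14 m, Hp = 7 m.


TDH = Hs + Hd + hf + Hp = 4 + 14 + 14 + 7 = 39

39 m


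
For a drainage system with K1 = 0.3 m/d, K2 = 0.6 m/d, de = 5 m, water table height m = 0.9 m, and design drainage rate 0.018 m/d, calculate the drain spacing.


S^2 = 8*K2*de*m/q + 4*K1*m^2/q
S^2 = 8*0.6*5*0.9/0.018 + 4*0.3*0.9^2/0.018
S = sqrt(1254.0000)

35.4119 m


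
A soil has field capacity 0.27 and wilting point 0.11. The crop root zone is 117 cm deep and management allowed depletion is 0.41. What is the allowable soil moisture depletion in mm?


SMD = (FC - PWP) * d * MAD * 10
SMD = (0.27 - 0.11) * 117 * 0.41 * 10
SMD = 0.1600 * 117 * 0.41 * 10

76.7520 mm


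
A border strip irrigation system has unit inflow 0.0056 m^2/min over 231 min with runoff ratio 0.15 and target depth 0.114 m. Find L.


L = q*t/((1+r)*Z)
L = 0.0056*231/((1+0.15)*0.114)
L = 1.2936/0.1311

9.8673 m


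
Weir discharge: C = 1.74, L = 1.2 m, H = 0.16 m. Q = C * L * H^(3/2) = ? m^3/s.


Q = C * L * H^(3/2) = 1.74 * 1.2 * 0.16^1.5 = 1.74 * 1.2 * 0.064000

0.1336 m^3/s


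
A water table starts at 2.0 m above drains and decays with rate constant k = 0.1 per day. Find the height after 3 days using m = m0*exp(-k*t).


m = m0 * exp(-k*t)
m = 2.0 * exp(-0.1 * 3)
m = 2.0 * exp(-0.3000)

1.4816 m


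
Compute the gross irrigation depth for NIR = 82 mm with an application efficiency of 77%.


Ea = 77% = 0.77
GID = NIR / Ea = 82 / 0.77 = 106.4935 mm

106.4935 mm


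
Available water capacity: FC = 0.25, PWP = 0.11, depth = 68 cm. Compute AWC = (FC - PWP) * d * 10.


AWC = (FC - PWP) * d * 10
AWC = (0.25 - 0.11) * 68 * 10
AWC = 0.1400 * 68 * 10

95.2000 mm


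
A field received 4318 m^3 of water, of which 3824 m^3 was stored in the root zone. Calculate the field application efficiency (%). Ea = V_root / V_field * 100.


Ea = V_root / V_field * 100 = 3824 / 4318 * 100 = 88.5595%

88.5595 %


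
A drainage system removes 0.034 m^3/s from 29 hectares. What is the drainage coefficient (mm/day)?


DC = Q * 86400 / (A * 10000) * 1000
DC = 0.034 * 86400 / (29 * 10000) * 1000
DC = 2937600.0000 / 290000

10.1297 mm/day


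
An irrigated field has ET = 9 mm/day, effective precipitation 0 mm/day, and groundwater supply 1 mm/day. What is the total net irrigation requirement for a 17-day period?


Daily deficit = ET - Pe - GW = 9 - 0 - 1 = 8 mm/day
NIR = 8 * 17 = 136 mm

136.0000 mm


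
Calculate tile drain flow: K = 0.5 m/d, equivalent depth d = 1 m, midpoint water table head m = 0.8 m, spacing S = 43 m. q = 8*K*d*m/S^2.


q = 8*K*d*m/S^2
q = 8*0.5*1*0.8/43^2
q = 3.2000 / 1849

0.0017 m/d


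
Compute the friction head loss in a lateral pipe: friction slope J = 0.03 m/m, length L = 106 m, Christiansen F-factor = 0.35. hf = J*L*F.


hf = J * L * F = 0.03 * 106 * 0.35 = 1.1130 m

1.1130 m


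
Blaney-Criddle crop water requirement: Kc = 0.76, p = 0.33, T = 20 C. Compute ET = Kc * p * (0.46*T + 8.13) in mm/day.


ET = Kc * p * (0.46*T + 8.13)
ET = 0.76 * 0.33 * (0.46*20 + 8.13)
ET = 0.76 * 0.33 * 17.3300

4.3464 mm/day


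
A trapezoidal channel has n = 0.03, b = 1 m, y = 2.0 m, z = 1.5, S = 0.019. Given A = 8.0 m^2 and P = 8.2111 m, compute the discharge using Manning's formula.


R = A/P = 8.0/8.2111 = 0.974291
Q = (1/0.03) * 8.0 * 0.974291^(2/3) * 0.019^0.5

36.1247 m^3/s


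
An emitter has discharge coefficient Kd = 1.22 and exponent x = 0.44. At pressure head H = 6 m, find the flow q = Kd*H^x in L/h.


q = Kd * H^x = 1.22 * 6^0.44 = 1.22 * 2.199817

2.6838 L/h


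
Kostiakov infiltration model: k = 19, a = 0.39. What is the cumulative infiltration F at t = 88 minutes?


F = k * t^a = 19 * 88^0.39
F = 19 * 5.732555

108.9185 mm


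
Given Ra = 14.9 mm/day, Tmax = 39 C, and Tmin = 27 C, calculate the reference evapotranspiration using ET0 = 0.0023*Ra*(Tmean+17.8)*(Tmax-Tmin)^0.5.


Tmean = (Tmax + Tmin)/2 = (39 + 27)/2 = 33.0
ET0 = 0.0023 * 14.9 * (33.0 + 17.8) * sqrt(39 - 27)
ET0 = 0.0023 * 14.9 * 50.8 * 3.464102

6.0307 mm/day


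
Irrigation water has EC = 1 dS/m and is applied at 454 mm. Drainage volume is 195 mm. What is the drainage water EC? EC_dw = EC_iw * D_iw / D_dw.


EC_dw = EC_iw * D_iw / D_dw
EC_dw = 1 * 454 / 195
EC_dw = 454 / 195

2.3282 dS/m


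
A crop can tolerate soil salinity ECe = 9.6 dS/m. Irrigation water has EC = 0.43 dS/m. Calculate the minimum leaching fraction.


LR = ECiw / (5*ECe - ECiw)
LR = 0.43 / (5*9.6 - 0.43)
LR = 0.43 / 47.5700

0.0090


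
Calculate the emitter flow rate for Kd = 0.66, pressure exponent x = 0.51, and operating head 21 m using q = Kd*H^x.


q = Kd * H^x = 0.66 * 21^0.51 = 0.66 * 4.724239

3.1180 L/h


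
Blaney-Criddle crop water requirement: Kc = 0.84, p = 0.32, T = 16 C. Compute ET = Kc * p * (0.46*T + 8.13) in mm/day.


ET = Kc * p * (0.46*T + 8.13)
ET = 0.84 * 0.32 * (0.46*16 + 8.13)
ET = 0.84 * 0.32 * 15.4900

4.1637 mm/day


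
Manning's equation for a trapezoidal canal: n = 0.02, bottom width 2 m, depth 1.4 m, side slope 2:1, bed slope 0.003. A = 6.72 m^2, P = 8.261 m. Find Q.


R = A/P = 6.72/8.261 = 0.813461
Q = (1/0.02) * 6.72 * 0.813461^(2/3) * 0.003^0.5

16.0370 m^3/s


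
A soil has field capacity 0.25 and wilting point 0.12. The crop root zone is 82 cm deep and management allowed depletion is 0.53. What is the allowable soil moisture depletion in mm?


SMD = (FC - PWP) * d * MAD * 10
SMD = (0.25 - 0.12) * 82 * 0.53 * 10
SMD = 0.1300 * 82 * 0.53 * 10

56.4980 mm


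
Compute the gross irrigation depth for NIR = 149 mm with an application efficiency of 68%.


Ea = 68% = 0.68
GID = NIR / Ea = 149 / 0.68 = 219.1176 mm

219.1176 mm


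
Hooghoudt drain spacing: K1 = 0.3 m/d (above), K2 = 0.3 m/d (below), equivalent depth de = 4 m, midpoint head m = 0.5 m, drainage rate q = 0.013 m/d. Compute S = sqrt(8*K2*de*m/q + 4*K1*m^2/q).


S^2 = 8*K2*de*m/q + 4*K1*m^2/q
S^2 = 8*0.3*4*0.5/0.013 + 4*0.3*0.5^2/0.013
S = sqrt(392.3077)

19.8068 m


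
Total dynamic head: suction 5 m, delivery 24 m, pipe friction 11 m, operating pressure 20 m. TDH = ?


TDH = Hs + Hd + hf + Hp = 5 + 24 + 11 + 20 = 60

60 m


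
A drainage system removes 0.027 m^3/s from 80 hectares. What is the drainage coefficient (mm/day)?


DC = Q * 86400 / (A * 10000) * 1000
DC = 0.027 * 86400 / (80 * 10000) * 1000
DC = 2332800.0000 / 800000

2.9160 mm/day


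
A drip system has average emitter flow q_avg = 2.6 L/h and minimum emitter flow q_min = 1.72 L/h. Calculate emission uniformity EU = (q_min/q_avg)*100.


EU = (q_min/q_avg)*100 = (1.72/2.6)*100 = 66.1538%

66.1538 %


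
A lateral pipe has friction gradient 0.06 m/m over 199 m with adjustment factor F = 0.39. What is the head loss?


hf = J * L * F = 0.06 * 199 * 0.39 = 4.6566 m

4.6566 m


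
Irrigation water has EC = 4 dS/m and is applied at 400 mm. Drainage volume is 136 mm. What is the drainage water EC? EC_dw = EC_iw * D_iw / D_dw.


EC_dw = EC_iw * D_iw / D_dw
EC_dw = 4 * 400 / 136
EC_dw = 1600 / 136

11.7647 dS/m


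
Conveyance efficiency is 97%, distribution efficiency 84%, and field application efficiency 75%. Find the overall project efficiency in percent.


Ec = 0.97, Eb = 0.84, Ea = 0.75
E = 0.97 * 0.84 * 0.75 * 100 = 61.1100%

61.1100 %


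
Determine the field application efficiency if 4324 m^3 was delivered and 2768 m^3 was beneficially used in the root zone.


Ea = V_root / V_field * 100 = 2768 / 4324 * 100 = 64.0148%

64.0148 %


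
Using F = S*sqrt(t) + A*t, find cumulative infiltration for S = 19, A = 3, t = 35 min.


F = S*sqrt(t) + A*t
F = 19*sqrt(35) + 3*35
F = 19*5.916080 + 105

217.4055 mm


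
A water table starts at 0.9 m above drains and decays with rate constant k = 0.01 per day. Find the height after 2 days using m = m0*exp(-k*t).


m = m0 * exp(-k*t)
m = 0.9 * exp(-0.01 * 2)
m = 0.9 * exp(-0.0200)

0.8822 m


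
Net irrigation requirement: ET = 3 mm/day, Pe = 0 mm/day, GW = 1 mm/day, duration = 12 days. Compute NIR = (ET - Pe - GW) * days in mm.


Daily deficit = ET - Pe - GW = 3 - 0 - 1 = 2 mm/day
NIR = 2 * 12 = 24 mm

24.0000 mm


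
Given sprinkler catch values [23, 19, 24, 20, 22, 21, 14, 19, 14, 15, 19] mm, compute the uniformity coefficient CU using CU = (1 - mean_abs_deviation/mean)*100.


mean = 19.090909 mm
MAD = 2.644628 mm
CU = (1 - 2.644628/19.090909)*100

86.1472 %


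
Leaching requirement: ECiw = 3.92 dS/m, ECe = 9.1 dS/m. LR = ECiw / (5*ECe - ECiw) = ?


LR = ECiw / (5*ECe - ECiw)
LR = 3.92 / (5*9.1 - 3.92)
LR = 3.92 / 41.5800

0.0943


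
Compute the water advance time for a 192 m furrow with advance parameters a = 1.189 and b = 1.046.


t = (L/a)^(1/b)
t = (192/1.189)^(1/1.046)
t = 161.480235^(1/1.046)

129.1257 min


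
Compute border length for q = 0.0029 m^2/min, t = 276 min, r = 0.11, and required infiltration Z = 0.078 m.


L = q*t/((1+r)*Z)
L = 0.0029*276/((1+0.11)*0.078)
L = 0.8004/0.08658

9.2446 m


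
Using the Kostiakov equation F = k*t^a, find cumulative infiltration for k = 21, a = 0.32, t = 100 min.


F = k * t^a = 21 * 100^0.32
F = 21 * 4.365158

91.6683 mm


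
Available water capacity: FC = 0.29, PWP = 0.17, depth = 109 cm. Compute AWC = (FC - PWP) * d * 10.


AWC = (FC - PWP) * d * 10
AWC = (0.29 - 0.17) * 109 * 10
AWC = 0.1200 * 109 * 10

130.8000 mm


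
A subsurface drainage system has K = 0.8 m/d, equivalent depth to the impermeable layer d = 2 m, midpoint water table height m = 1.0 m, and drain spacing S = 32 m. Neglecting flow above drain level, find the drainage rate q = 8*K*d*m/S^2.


q = 8*K*d*m/S^2
q = 8*0.8*2*1.0/32^2
q = 12.8000 / 1024

0.0125 m/d


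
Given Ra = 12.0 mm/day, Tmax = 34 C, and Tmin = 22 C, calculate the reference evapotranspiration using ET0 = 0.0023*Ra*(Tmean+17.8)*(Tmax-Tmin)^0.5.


Tmean = (Tmax + Tmin)/2 = (34 + 22)/2 = 28.0
ET0 = 0.0023 * 12.0 * (28.0 + 17.8) * sqrt(34 - 22)
ET0 = 0.0023 * 12.0 * 45.8 * 3.464102

4.3789 mm/day


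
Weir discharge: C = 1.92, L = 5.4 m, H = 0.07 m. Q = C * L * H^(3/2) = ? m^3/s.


Q = C * L * H^(3/2) = 1.92 * 5.4 * 0.07^1.5 = 1.92 * 5.4 * 0.018520

0.1920 m^3/s


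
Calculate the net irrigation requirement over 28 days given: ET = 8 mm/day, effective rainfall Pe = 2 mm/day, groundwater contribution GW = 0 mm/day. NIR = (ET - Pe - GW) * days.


Daily deficit = ET - Pe - GW = 8 - 2 - 0 = 6 mm/day
NIR = 6 * 28 = 168 mm

168.0000 mm


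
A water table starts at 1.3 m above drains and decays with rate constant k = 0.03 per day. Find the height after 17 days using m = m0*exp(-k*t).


m = m0 * exp(-k*t)
m = 1.3 * exp(-0.03 * 17)
m = 1.3 * exp(-0.5100)

0.7806 m


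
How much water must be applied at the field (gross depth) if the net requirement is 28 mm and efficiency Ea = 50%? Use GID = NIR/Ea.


Ea = 50% = 0.5
GID = NIR / Ea = 28 / 0.5 = 56.0000 mm

56.0000 mm


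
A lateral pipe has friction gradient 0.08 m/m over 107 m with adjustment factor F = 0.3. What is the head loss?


hf = J * L * F = 0.08 * 107 * 0.3 = 2.5680 m

2.5680 m


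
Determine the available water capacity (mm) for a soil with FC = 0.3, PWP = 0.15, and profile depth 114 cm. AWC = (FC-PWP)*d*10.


AWC = (FC - PWP) * d * 10
AWC = (0.3 - 0.15) * 114 * 10
AWC = 0.1500 * 114 * 10

171.0000 mm


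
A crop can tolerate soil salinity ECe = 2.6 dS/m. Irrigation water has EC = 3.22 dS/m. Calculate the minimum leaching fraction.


LR = ECiw / (5*ECe - ECiw)
LR = 3.22 / (5*2.6 - 3.22)
LR = 3.22 / 9.7800

0.3292


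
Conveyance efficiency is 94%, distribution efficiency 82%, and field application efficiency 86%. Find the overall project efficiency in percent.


Ec = 0.94, Eb = 0.82, Ea = 0.86
E = 0.94 * 0.82 * 0.86 * 100 = 66.2888%

66.2888 %


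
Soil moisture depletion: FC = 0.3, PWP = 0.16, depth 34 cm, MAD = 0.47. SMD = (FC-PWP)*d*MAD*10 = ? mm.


SMD = (FC - PWP) * d * MAD * 10
SMD = (0.3 - 0.16) * 34 * 0.47 * 10
SMD = 0.1400 * 34 * 0.47 * 10

22.3720 mm


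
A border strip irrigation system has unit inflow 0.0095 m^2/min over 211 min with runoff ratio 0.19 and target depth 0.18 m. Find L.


L = q*t/((1+r)*Z)
L = 0.0095*211/((1+0.19)*0.18)
L = 2.0045/0.2142

9.3581 m


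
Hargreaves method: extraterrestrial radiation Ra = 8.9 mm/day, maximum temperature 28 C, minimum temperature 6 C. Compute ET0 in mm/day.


Tmean = (Tmax + Tmin)/2 = (28 + 6)/2 = 17.0
ET0 = 0.0023 * 8.9 * (17.0 + 17.8) * sqrt(28 - 6)
ET0 = 0.0023 * 8.9 * 34.8 * 4.690416

3.3412 mm/day


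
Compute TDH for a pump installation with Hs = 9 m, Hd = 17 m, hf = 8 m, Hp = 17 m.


TDH = Hs + Hd + hf + Hp = 9 + 17 + 8 + 17 = 51

51 m


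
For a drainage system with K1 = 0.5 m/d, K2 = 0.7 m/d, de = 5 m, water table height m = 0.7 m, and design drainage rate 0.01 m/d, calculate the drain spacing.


S^2 = 8*K2*de*m/q + 4*K1*m^2/q
S^2 = 8*0.7*5*0.7/0.01 + 4*0.5*0.7^2/0.01
S = sqrt(2058.0000)

45.3652 m


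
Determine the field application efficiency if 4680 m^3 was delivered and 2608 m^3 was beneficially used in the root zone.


Ea = V_root / V_field * 100 = 2608 / 4680 * 100 = 55.7265%

55.7265 %


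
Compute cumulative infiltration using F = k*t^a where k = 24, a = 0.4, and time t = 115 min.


F = k * t^a = 24 * 115^0.4
F = 24 * 6.672355

160.1365 mm


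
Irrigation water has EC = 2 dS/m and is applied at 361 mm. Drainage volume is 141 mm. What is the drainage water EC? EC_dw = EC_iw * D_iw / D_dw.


EC_dw = EC_iw * D_iw / D_dw
EC_dw = 2 * 361 / 141
EC_dw = 722 / 141

5.1206 dS/m


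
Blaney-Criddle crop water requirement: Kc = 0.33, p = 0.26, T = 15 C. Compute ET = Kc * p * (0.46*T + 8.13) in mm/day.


ET = Kc * p * (0.46*T + 8.13)
ET = 0.33 * 0.26 * (0.46*15 + 8.13)
ET = 0.33 * 0.26 * 15.0300

1.2896 mm/day


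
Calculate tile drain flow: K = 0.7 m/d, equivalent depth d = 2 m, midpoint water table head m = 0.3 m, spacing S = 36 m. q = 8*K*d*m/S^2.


q = 8*K*d*m/S^2
q = 8*0.7*2*0.3/36^2
q = 3.3600 / 1296

0.0026 m/d


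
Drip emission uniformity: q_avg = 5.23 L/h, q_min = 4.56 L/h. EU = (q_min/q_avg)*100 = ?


EU = (q_min/q_avg)*100 = (4.56/5.23)*100 = 87.1893%

87.1893 %


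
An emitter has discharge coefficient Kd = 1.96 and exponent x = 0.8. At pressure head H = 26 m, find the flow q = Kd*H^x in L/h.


q = Kd * H^x = 1.96 * 26^0.8 = 1.96 * 13.551229

26.5604 L/h


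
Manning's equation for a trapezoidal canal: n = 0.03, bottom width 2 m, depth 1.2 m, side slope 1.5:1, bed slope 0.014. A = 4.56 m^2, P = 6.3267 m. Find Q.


R = A/P = 4.56/6.3267 = 0.720755
Q = (1/0.03) * 4.56 * 0.720755^(2/3) * 0.014^0.5

14.4577 m^3/s


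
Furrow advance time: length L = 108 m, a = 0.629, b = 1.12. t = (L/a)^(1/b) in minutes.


t = (L/a)^(1/b)
t = (108/0.629)^(1/1.12)
t = 171.701113^(1/1.12)

98.9312 min


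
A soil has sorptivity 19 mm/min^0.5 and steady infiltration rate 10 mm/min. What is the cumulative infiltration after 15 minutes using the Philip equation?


F = S*sqrt(t) + A*t
F = 19*sqrt(15) + 10*15
F = 19*3.872983 + 150

223.5867 mm


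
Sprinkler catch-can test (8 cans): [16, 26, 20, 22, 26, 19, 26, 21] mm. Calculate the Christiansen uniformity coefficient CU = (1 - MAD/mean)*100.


mean = 22.000000 mm
MAD = 3.000000 mm
CU = (1 - 3.000000/22.000000)*100

86.3636 %


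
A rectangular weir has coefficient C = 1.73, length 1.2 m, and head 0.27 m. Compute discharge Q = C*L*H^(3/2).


Q = C * L * H^(3/2) = 1.73 * 1.2 * 0.27^1.5 = 1.73 * 1.2 * 0.140296

0.2913 m^3/s


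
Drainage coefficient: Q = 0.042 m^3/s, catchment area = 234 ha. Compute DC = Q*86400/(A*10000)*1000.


DC = Q * 86400 / (A * 10000) * 1000
DC = 0.042 * 86400 / (234 * 10000) * 1000
DC = 3628800.0000 / 2340000

1.5508 mm/day


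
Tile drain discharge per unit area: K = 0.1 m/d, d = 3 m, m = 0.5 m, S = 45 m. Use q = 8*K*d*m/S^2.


q = 8*K*d*m/S^2
q = 8*0.1*3*0.5/45^2
q = 1.2000 / 2025

5.9259e-04 m/d


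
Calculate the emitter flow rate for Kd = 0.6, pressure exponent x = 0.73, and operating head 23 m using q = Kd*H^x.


q = Kd * H^x = 0.6 * 23^0.73 = 0.6 * 9.864188

5.9185 L/h


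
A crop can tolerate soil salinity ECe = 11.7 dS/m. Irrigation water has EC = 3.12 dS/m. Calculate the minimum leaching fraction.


LR = ECiw / (5*ECe - ECiw)
LR = 3.12 / (5*11.7 - 3.12)
LR = 3.12 / 55.3800

0.0563


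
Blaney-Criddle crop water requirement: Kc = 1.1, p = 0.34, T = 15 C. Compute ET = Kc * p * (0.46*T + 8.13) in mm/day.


ET = Kc * p * (0.46*T + 8.13)
ET = 1.1 * 0.34 * (0.46*15 + 8.13)
ET = 1.1 * 0.34 * 15.0300

5.6212 mm/day


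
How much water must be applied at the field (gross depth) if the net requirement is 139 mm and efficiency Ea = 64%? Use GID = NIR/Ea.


Ea = 64% = 0.64
GID = NIR / Ea = 139 / 0.64 = 217.1875 mm

217.1875 mm


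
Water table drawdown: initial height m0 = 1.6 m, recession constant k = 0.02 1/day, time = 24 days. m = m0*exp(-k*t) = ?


m = m0 * exp(-k*t)
m = 1.6 * exp(-0.02 * 24)
m = 1.6 * exp(-0.4800)

0.9901 m


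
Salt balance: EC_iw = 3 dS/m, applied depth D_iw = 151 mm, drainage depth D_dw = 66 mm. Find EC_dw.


EC_dw = EC_iw * D_iw / D_dw
EC_dw = 3 * 151 / 66
EC_dw = 453 / 66

6.8636 dS/m


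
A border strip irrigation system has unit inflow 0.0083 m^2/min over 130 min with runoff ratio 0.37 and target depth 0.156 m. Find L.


L = q*t/((1+r)*Z)
L = 0.0083*130/((1+0.37)*0.156)
L = 1.079/0.21372

5.0487 m


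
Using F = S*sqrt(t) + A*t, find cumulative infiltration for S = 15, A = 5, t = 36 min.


F = S*sqrt(t) + A*t
F = 15*sqrt(36) + 5*36
F = 15*6.000000 + 180

270.0000 mm


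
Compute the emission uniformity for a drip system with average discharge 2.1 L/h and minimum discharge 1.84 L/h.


EU = (q_min/q_avg)*100 = (1.84/2.1)*100 = 87.6190%

87.6190 %


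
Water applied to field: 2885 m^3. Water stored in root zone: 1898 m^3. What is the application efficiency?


Ea = V_root / V_field * 100 = 1898 / 2885 * 100 = 65.7886%

65.7886 %


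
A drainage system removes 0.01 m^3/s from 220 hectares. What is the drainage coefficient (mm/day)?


DC = Q * 86400 / (A * 10000) * 1000
DC = 0.01 * 86400 / (220 * 10000) * 1000
DC = 864000.0000 / 2200000

0.3927 mm/day


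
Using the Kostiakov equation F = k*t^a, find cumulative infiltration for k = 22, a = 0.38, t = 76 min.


F = k * t^a = 22 * 76^0.38
F = 22 * 5.184527

114.0596 mm


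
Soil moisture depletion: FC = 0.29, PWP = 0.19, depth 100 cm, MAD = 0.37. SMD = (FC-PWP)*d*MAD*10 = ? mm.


SMD = (FC - PWP) * d * MAD * 10
SMD = (0.29 - 0.19) * 100 * 0.37 * 10
SMD = 0.1000 * 100 * 0.37 * 10

37.0000 mm


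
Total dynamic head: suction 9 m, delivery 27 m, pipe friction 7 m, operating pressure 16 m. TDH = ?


TDH = Hs + Hd + hf + Hp = 9 + 27 + 7 + 16 = 59

59 m


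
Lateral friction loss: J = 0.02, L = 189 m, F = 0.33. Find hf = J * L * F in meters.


hf = J * L * F = 0.02 * 189 * 0.33 = 1.2474 m

1.2474 m


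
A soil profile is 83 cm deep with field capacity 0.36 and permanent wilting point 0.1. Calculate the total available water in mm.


AWC = (FC - PWP) * d * 10
AWC = (0.36 - 0.1) * 83 * 10
AWC = 0.2600 * 83 * 10

215.8000 mm


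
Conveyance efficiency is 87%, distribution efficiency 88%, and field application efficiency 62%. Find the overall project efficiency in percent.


Ec = 0.87, Eb = 0.88, Ea = 0.62
E = 0.87 * 0.88 * 0.62 * 100 = 47.4672%

47.4672 %


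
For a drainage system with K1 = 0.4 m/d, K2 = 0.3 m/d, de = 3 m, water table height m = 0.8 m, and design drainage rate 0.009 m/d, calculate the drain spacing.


S^2 = 8*K2*de*m/q + 4*K1*m^2/q
S^2 = 8*0.3*3*0.8/0.009 + 4*0.4*0.8^2/0.009
S = sqrt(753.7778)

27.4550 m


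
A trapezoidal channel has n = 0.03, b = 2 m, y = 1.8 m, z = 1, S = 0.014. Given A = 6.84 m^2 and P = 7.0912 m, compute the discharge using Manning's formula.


R = A/P = 6.84/7.0912 = 0.964576
Q = (1/0.03) * 6.84 * 0.964576^(2/3) * 0.014^0.5

26.3364 m^3/s


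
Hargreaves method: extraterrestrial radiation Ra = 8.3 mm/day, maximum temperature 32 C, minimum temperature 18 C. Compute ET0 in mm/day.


Tmean = (Tmax + Tmin)/2 = (32 + 18)/2 = 25.0
ET0 = 0.0023 * 8.3 * (25.0 + 17.8) * sqrt(32 - 18)
ET0 = 0.0023 * 8.3 * 42.8 * 3.741657

3.0571 mm/day


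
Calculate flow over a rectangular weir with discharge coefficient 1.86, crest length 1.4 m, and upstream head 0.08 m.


Q = C * L * H^(3/2) = 1.86 * 1.4 * 0.08^1.5 = 1.86 * 1.4 * 0.022627

0.0589 m^3/s


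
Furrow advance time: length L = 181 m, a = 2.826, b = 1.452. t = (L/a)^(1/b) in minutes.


t = (L/a)^(1/b)
t = (181/2.826)^(1/1.452)
t = 64.048125^(1/1.452)

17.5449 min


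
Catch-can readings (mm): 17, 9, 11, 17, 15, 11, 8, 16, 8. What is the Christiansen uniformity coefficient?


mean = 12.444444 mm
MAD = 3.382716 mm
CU = (1 - 3.382716/12.444444)*100

72.8175 %


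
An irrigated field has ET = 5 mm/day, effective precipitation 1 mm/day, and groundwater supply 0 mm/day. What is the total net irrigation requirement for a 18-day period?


Daily deficit = ET - Pe - GW = 5 - 1 - 0 = 4 mm/day
NIR = 4 * 18 = 72 mm

72.0000 mm


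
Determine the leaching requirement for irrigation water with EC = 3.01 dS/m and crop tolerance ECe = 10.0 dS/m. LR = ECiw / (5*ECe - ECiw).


LR = ECiw / (5*ECe - ECiw)
LR = 3.01 / (5*10.0 - 3.01)
LR = 3.01 / 46.9900

0.0641


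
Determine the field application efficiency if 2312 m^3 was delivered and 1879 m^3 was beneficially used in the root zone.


Ea = V_root / V_field * 100 = 1879 / 2312 * 100 = 81.2716%

81.2716 %


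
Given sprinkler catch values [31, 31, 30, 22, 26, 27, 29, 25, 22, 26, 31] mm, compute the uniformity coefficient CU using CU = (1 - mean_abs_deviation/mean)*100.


mean = 27.272727 mm
MAD = 2.842975 mm
CU = (1 - 2.842975/27.272727)*100

89.5758 %


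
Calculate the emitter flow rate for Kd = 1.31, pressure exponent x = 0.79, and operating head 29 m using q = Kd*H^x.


q = Kd * H^x = 1.31 * 29^0.79 = 1.31 * 14.298630

18.7312 L/h


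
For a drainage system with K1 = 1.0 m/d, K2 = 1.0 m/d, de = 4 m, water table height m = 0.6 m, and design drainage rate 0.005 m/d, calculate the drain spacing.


S^2 = 8*K2*de*m/q + 4*K1*m^2/q
S^2 = 8*1.0*4*0.6/0.005 + 4*1.0*0.6^2/0.005
S = sqrt(4128.0000)

64.2495 m


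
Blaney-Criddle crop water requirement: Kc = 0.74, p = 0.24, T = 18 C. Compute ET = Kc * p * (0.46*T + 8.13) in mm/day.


ET = Kc * p * (0.46*T + 8.13)
ET = 0.74 * 0.24 * (0.46*18 + 8.13)
ET = 0.74 * 0.24 * 16.4100

2.9144 mm/day


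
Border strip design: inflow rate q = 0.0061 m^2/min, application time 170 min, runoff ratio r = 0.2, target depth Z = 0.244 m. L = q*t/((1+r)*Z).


L = q*t/((1+r)*Z)
L = 0.0061*170/((1+0.2)*0.244)
L = 1.037/0.2928

3.5417 m


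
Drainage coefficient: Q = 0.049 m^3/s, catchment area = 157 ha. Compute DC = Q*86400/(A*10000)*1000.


DC = Q * 86400 / (A * 10000) * 1000
DC = 0.049 * 86400 / (157 * 10000) * 1000
DC = 4233600.0000 / 1570000

2.6966 mm/day


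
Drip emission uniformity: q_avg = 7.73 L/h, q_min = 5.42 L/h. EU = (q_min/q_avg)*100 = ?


EU = (q_min/q_avg)*100 = (5.42/7.73)*100 = 70.1164%

70.1164 %


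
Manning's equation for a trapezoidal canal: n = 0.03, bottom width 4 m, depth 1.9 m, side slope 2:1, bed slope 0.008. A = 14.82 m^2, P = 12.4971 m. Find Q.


R = A/P = 14.82/12.4971 = 1.185875
Q = (1/0.03) * 14.82 * 1.185875^(2/3) * 0.008^0.5

49.5030 m^3/s


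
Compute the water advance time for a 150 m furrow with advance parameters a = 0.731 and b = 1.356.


t = (L/a)^(1/b)
t = (150/0.731)^(1/1.356)
t = 205.198358^(1/1.356)

50.7158 min


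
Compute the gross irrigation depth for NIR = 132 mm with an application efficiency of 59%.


Ea = 59% = 0.59
GID = NIR / Ea = 132 / 0.59 = 223.7288 mm

223.7288 mm


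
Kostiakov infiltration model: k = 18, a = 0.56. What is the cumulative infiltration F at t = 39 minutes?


F = k * t^a = 18 * 39^0.56
F = 18 * 7.780297

140.0453 mm


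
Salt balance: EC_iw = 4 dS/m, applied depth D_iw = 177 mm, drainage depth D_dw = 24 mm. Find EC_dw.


EC_dw = EC_iw * D_iw / D_dw
EC_dw = 4 * 177 / 24
EC_dw = 708 / 24

29.5000 dS/m


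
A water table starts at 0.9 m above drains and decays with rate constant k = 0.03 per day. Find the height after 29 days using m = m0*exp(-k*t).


m = m0 * exp(-k*t)
m = 0.9 * exp(-0.03 * 29)
m = 0.9 * exp(-0.8700)

0.3771 m


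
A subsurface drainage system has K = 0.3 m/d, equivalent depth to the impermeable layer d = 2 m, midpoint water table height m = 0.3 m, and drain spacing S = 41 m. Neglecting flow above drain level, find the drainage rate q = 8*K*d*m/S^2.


q = 8*K*d*m/S^2
q = 8*0.3*2*0.3/41^2
q = 1.4400 / 1681

8.5663e-04 m/d


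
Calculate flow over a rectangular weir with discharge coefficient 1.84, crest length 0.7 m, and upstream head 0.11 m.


Q = C * L * H^(3/2) = 1.84 * 0.7 * 0.11^1.5 = 1.84 * 0.7 * 0.036483

0.0470 m^3/s


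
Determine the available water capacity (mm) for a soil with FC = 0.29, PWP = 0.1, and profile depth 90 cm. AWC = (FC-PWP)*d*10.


AWC = (FC - PWP) * d * 10
AWC = (0.29 - 0.1) * 90 * 10
AWC = 0.1900 * 90 * 10

171.0000 mm


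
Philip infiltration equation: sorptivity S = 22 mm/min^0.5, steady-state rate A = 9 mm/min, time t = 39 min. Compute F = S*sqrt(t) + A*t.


F = S*sqrt(t) + A*t
F = 22*sqrt(39) + 9*39
F = 22*6.244998 + 351

488.3900 mm


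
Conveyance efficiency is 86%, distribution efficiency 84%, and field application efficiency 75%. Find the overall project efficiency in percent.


Ec = 0.86, Eb = 0.84, Ea = 0.75
E = 0.86 * 0.84 * 0.75 * 100 = 54.1800%

54.1800 %


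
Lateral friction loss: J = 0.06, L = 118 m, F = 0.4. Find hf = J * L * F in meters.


hf = J * L * F = 0.06 * 118 * 0.4 = 2.8320 m

2.8320 m


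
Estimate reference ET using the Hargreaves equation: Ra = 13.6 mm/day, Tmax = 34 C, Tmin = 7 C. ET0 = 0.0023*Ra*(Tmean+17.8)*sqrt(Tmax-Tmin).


Tmean = (Tmax + Tmin)/2 = (34 + 7)/2 = 20.5
ET0 = 0.0023 * 13.6 * (20.5 + 17.8) * sqrt(34 - 7)
ET0 = 0.0023 * 13.6 * 38.3 * 5.196152

6.2251 mm/day


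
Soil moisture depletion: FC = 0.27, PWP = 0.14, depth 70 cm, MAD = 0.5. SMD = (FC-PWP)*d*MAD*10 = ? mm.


SMD = (FC - PWP) * d * MAD * 10
SMD = (0.27 - 0.14) * 70 * 0.5 * 10
SMD = 0.1300 * 70 * 0.5 * 10

45.5000 mm


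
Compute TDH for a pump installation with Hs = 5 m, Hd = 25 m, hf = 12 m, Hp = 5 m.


TDH = Hs + Hd + hf + Hp = 5 + 25 + 12 + 5 = 47

47 m


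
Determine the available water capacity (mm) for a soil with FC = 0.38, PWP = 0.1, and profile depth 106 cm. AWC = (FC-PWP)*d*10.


AWC = (FC - PWP) * d * 10
AWC = (0.38 - 0.1) * 106 * 10
AWC = 0.2800 * 106 * 10

296.8000 mm


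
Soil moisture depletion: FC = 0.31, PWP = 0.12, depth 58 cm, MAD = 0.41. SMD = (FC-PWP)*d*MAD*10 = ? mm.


SMD = (FC - PWP) * d * MAD * 10
SMD = (0.31 - 0.12) * 58 * 0.41 * 10
SMD = 0.1900 * 58 * 0.41 * 10

45.1820 mm


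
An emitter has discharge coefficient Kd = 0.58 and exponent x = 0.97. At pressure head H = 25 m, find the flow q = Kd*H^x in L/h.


q = Kd * H^x = 0.58 * 25^0.97 = 0.58 * 22.698743

13.1653 L/h


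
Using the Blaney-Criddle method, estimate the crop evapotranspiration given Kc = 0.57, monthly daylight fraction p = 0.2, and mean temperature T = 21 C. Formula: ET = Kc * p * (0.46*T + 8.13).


ET = Kc * p * (0.46*T + 8.13)
ET = 0.57 * 0.2 * (0.46*21 + 8.13)
ET = 0.57 * 0.2 * 17.7900

2.0281 mm/day


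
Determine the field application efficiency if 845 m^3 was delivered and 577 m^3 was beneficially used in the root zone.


Ea = V_root / V_field * 100 = 577 / 845 * 100 = 68.2840%

68.2840 %


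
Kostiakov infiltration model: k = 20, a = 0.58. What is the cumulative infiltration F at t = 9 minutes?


F = k * t^a = 20 * 9^0.58
F = 20 * 3.576520

71.5304 mm


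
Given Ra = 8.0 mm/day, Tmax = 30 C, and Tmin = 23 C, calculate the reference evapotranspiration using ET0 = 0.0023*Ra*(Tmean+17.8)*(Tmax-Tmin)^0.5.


Tmean = (Tmax + Tmin)/2 = (30 + 23)/2 = 26.5
ET0 = 0.0023 * 8.0 * (26.5 + 17.8) * sqrt(30 - 23)
ET0 = 0.0023 * 8.0 * 44.3 * 2.645751

2.1566 mm/day


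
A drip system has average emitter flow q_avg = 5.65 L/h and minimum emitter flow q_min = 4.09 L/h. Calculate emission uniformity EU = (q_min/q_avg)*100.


EU = (q_min/q_avg)*100 = (4.09/5.65)*100 = 72.3894%

72.3894 %


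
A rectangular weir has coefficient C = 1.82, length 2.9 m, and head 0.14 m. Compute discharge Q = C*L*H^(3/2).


Q = C * L * H^(3/2) = 1.82 * 2.9 * 0.14^1.5 = 1.82 * 2.9 * 0.052383

0.2765 m^3/s


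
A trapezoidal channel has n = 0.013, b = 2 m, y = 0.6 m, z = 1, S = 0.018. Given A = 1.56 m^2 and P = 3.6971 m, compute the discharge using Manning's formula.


R = A/P = 1.56/3.6971 = 0.421952
Q = (1/0.013) * 1.56 * 0.421952^(2/3) * 0.018^0.5

9.0572 m^3/s


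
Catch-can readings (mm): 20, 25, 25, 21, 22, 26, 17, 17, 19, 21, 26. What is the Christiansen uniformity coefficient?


mean = 21.727273 mm
MAD = 2.793388 mm
CU = (1 - 2.793388/21.727273)*100

87.1434 %


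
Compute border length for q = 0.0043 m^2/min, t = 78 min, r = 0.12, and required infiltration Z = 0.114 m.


L = q*t/((1+r)*Z)
L = 0.0043*78/((1+0.12)*0.114)
L = 0.3354/0.12768

2.6269 m


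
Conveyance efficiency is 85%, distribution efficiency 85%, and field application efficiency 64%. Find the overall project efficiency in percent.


Ec = 0.85, Eb = 0.85, Ea = 0.64
E = 0.85 * 0.85 * 0.64 * 100 = 46.2400%

46.2400 %


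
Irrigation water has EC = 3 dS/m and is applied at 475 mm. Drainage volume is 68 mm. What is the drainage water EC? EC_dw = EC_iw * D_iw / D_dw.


EC_dw = EC_iw * D_iw / D_dw
EC_dw = 3 * 475 / 68
EC_dw = 1425 / 68

20.9559 dS/m


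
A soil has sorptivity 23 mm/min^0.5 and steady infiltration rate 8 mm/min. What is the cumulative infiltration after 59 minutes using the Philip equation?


F = S*sqrt(t) + A*t
F = 23*sqrt(59) + 8*59
F = 23*7.681146 + 472

648.6664 mm


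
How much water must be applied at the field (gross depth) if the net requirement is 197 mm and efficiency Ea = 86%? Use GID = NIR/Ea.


Ea = 86% = 0.86
GID = NIR / Ea = 197 / 0.86 = 229.0698 mm

229.0698 mm


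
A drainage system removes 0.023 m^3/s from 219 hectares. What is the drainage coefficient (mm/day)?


DC = Q * 86400 / (A * 10000) * 1000
DC = 0.023 * 86400 / (219 * 10000) * 1000
DC = 1987200.0000 / 2190000

0.9074 mm/day
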